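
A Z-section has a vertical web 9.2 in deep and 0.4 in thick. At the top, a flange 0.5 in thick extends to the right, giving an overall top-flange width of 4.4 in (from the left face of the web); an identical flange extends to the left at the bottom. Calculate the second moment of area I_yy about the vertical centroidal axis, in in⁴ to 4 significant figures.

Treat the section as a set of non-overlapping primitives; coordinates are from the bounding-box lower-left.
Web: 0.4 × 9.2, A = 3.68 in², x = 4.2 in, Ī = 0.0490667 in⁴.
Top flange (beyond web): 4 × 0.5, A = 2 in², x = 6.4 in, Ī = 2.66667 in⁴.
Bottom flange (beyond web): 4 × 0.5, A = 2 in², x = 2 in, Ī = 2.66667 in⁴.
Centroid: x̄ = ΣA·x / ΣA = 4.2 in.
Transfer each piece to the vertical centroidal axis using Ī + A·d² with d = x − 4.2:
  web: d = 0 in → contributes +0.0490667 in⁴
  top flange (beyond web): d = 2.2 in → contributes +12.3467 in⁴
  bottom flange (beyond web): d = -2.2 in → contributes +12.3467 in⁴
Total I = 24.7424 in⁴.

I_yy ≈ 24.74 in⁴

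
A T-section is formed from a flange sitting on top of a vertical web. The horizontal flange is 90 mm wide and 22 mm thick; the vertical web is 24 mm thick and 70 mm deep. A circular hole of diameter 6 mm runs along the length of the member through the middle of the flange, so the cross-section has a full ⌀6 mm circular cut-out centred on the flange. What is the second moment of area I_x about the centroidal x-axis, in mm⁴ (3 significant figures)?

I_x ≈ 2.68 × 10⁶ mm⁴

Decompose the section into non-overlapping parts with the origin at the bottom-left of its bounding rectangle.
Flange: 90 × 22, A = 1 980 mm², y = 81 mm, Ī = 79 860 mm⁴.
Web: 24 × 70, A = 1 680 mm², y = 35 mm, Ī = 686 000 mm⁴.
Hole (subtracted): ⌀6, A = 28.274 mm², y = 81 mm, Ī = 63.617 mm⁴.
Centroid: ȳ = ΣA·y / ΣA = 59.721 mm.
Transfer each piece to the centroidal x-axis using Ī + A·d² with d = y − 59.721:
  flange: d = 21.279 mm → contributes +976 408 mm⁴
  web: d = -24.721 mm → contributes +1 712 683 mm⁴
  hole: d = 21.279 mm → contributes −12 866 mm⁴
Total I = 2 676 224 mm⁴.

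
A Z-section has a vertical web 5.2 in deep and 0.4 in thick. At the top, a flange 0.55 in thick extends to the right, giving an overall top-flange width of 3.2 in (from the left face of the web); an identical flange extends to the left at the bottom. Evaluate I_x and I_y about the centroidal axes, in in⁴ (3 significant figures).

I_x ≈ 21.4 in⁴, I_y ≈ 9.92 in⁴

Treat the section as a set of non-overlapping primitives; coordinates are from the bounding-box lower-left.
Web: 0.4 × 5.2, A = 2.08 in², y = 2.6 in, Ī = 4.6869 in⁴.
Top flange (beyond web): 2.8 × 0.55, A = 1.54 in², y = 4.925 in, Ī = 0.038821 in⁴.
Bottom flange (beyond web): 2.8 × 0.55, A = 1.54 in², y = 0.275 in, Ī = 0.038821 in⁴.
Centroid: ȳ = ΣA·y / ΣA = 2.6 in.
Transfer each piece to the centroidal x-axis using Ī + A·d² with d = y − 2.6:
  web: d = 0 in → contributes +4.6869 in⁴
  top flange (beyond web): d = 2.325 in → contributes +8.3635 in⁴
  bottom flange (beyond web): d = -2.325 in → contributes +8.3635 in⁴
Total I = 21.414 in⁴.
For the y-axis: x̄ = 3 in.
Repeating about the centroidal y-axis gives I_y = 9.9248 in⁴.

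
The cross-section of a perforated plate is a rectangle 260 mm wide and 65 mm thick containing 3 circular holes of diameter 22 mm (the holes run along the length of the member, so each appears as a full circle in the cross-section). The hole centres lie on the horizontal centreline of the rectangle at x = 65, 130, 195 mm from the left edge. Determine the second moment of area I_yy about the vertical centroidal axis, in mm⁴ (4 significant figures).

Break the section into simple shapes (no overlaps), measuring from the bottom-left corner of the bounding box.
Plate: 260 × 65, A = 16 900 mm², x = 130 mm, Ī = 95 203 333 mm⁴.
Hole 1 (subtracted): ⌀22, A = 380.133 mm², x = 65 mm, Ī = 11 499 mm⁴.
Hole 2 (subtracted): ⌀22, A = 380.133 mm², x = 130 mm, Ī = 11 499 mm⁴.
Hole 3 (subtracted): ⌀22, A = 380.133 mm², x = 195 mm, Ī = 11 499 mm⁴.
By symmetry the centroid is at mid-width, x̄ = 130 mm.
Transfer each piece to the vertical centroidal axis using Ī + A·d² with d = x − 130:
  plate: d = 0 mm → contributes +95 203 333 mm⁴
  hole 1: d = -65 mm → contributes −1 617 560 mm⁴
  hole 2: d = 0 mm → contributes −11 499 mm⁴
  hole 3: d = 65 mm → contributes −1 617 560 mm⁴
Total I = 91 956 715 mm⁴.

I_yy ≈ 9.196 × 10⁷ mm⁴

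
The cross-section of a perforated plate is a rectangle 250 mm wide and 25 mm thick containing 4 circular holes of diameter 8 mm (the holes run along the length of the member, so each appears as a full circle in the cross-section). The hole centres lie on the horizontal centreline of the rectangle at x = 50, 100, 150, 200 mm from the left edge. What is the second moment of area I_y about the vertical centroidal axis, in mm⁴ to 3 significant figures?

I_y ≈ 3.19 × 10⁷ mm⁴

Treat the section as a set of non-overlapping primitives; coordinates are from the bounding-box lower-left.
Plate: 250 × 25, A = 6 250 mm², x = 125 mm, Ī = 32 552 083 mm⁴.
Hole 1 (subtracted): ⌀8, A = 50.265 mm², x = 50 mm, Ī = 201.06 mm⁴.
Hole 2 (subtracted): ⌀8, A = 50.265 mm², x = 100 mm, Ī = 201.06 mm⁴.
Hole 3 (subtracted): ⌀8, A = 50.265 mm², x = 150 mm, Ī = 201.06 mm⁴.
Hole 4 (subtracted): ⌀8, A = 50.265 mm², x = 200 mm, Ī = 201.06 mm⁴.
By symmetry the centroid is at mid-width, x̄ = 125 mm.
Transfer each piece to the vertical centroidal axis using Ī + A·d² with d = x − 125:
  plate: d = 0 mm → contributes +32 552 083 mm⁴
  hole 1: d = -75 mm → contributes −282 944 mm⁴
  hole 2: d = -25 mm → contributes −31 617 mm⁴
  hole 3: d = 25 mm → contributes −31 617 mm⁴
  hole 4: d = 75 mm → contributes −282 944 mm⁴
Total I = 31 922 961 mm⁴.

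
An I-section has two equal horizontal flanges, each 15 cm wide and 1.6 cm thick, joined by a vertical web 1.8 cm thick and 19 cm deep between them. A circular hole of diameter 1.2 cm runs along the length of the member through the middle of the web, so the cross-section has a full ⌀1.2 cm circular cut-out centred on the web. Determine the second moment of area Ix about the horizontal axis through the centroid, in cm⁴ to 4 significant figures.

Decompose the section into non-overlapping parts with the origin at the bottom-left of its bounding rectangle.
Bottom flange: 15 × 1.6, A = 24 cm², y = 0.8 cm, Ī = 5.12 cm⁴.
Web: 1.8 × 19, A = 34.2 cm², y = 11.1 cm, Ī = 1028.85 cm⁴.
Top flange: 15 × 1.6, A = 24 cm², y = 21.4 cm, Ī = 5.12 cm⁴.
Hole (subtracted): ⌀1.2, A = 1.13097 cm², y = 11.1 cm, Ī = 0.101788 cm⁴.
By symmetry the centroid is at mid-height, ȳ = 11.1 cm.
Transfer each piece to the horizontal axis through the centroid using Ī + A·d² with d = y − 11.1:
  bottom flange: d = -10.3 cm → contributes +2551.28 cm⁴
  web: d = 0 cm → contributes +1028.85 cm⁴
  top flange: d = 10.3 cm → contributes +2551.28 cm⁴
  hole: d = 0 cm → contributes −0.101788 cm⁴
Total I = 6131.31 cm⁴.

Ix ≈ 6131 cm⁴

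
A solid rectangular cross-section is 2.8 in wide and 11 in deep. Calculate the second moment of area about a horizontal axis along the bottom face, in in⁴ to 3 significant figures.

The section: 2.8 × 11, A = 30.8 in², y = 5.5 in, Ī = 310.57 in⁴.
Transfer it to the bottom edge using Ī + A·d² with d = y − 0:
  the section: d = 5.5 in → contributes +1242.3 in⁴
Total I = 1242.3 in⁴.

I_base ≈ 1240 in⁴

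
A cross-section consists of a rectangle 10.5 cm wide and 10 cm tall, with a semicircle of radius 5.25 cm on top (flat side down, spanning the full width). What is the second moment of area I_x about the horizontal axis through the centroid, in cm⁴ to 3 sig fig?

I_x ≈ 2560 cm⁴

Treat the section as a set of non-overlapping primitives; coordinates are from the bounding-box lower-left.
Rectangular body: 10.5 × 10, A = 105 cm², y = 5 cm, Ī = 875 cm⁴.
Semicircular cap: semicircle r = 5.25, A = 43.295 cm², y = 12.228 cm, Ī = 83.381 cm⁴.
Centroid: ȳ = ΣA·y / ΣA = 7.1103 cm.
Transfer each piece to the horizontal axis through the centroid using Ī + A·d² with d = y − 7.1103:
  rectangular body: d = -2.1103 cm → contributes +1342.6 cm⁴
  semicircular cap: d = 5.1179 cm → contributes +1217.4 cm⁴
Total I = 2 560 cm⁴.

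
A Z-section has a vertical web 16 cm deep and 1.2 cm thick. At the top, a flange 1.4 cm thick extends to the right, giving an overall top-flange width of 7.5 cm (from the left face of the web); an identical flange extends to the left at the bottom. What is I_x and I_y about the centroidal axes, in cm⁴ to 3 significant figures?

Treat the section as a set of non-overlapping primitives; coordinates are from the bounding-box lower-left.
Web: 1.2 × 16, A = 19.2 cm², y = 8 cm, Ī = 409.6 cm⁴.
Top flange (beyond web): 6.3 × 1.4, A = 8.82 cm², y = 15.3 cm, Ī = 1.4406 cm⁴.
Bottom flange (beyond web): 6.3 × 1.4, A = 8.82 cm², y = 0.7 cm, Ī = 1.4406 cm⁴.
Centroid: ȳ = ΣA·y / ΣA = 8 cm.
Transfer each piece to the centroidal x-axis using Ī + A·d² with d = y − 8:
  web: d = 0 cm → contributes +409.6 cm⁴
  top flange (beyond web): d = 7.3 cm → contributes +471.46 cm⁴
  bottom flange (beyond web): d = -7.3 cm → contributes +471.46 cm⁴
Total I = 1352.5 cm⁴.
For the y-axis: x̄ = 6.9 cm.
Repeating about the centroidal y-axis gives I_y = 308.71 cm⁴.

I_x ≈ 1350 cm⁴, I_y ≈ 309 cm⁴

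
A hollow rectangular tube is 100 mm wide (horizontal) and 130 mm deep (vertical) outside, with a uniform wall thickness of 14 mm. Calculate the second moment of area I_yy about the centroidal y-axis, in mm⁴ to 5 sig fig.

Treat the section as a set of non-overlapping primitives; coordinates are from the bounding-box lower-left.
Outer rectangle: 100 × 130, A = 13 000 mm², x = 50 mm, Ī = 10 833 333 mm⁴.
Inner void (subtracted): 72 × 102, A = 7 344 mm², x = 50 mm, Ī = 3 172 608 mm⁴.
By symmetry the centroid is at mid-width, x̄ = 50 mm.
All pieces are centred on the centroidal y-axis, so I = ΣĪ (holes subtracted) = 7 660 725 mm⁴.

I_yy ≈ 7.6607 × 10⁶ mm⁴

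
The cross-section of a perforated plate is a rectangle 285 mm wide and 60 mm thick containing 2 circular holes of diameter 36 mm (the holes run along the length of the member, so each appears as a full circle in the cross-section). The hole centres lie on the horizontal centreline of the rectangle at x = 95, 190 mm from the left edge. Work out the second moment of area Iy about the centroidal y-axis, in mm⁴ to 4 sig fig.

Iy ≈ 1.110 × 10⁸ mm⁴

Decompose the section into non-overlapping parts with the origin at the bottom-left of its bounding rectangle.
Plate: 285 × 60, A = 17 100 mm², x = 142.5 mm, Ī = 115 745 625 mm⁴.
Hole 1 (subtracted): ⌀36, A = 1017.88 mm², x = 95 mm, Ī = 82 448 mm⁴.
Hole 2 (subtracted): ⌀36, A = 1017.88 mm², x = 190 mm, Ī = 82 448 mm⁴.
By symmetry the centroid is at mid-width, x̄ = 142.5 mm.
Transfer each piece to the centroidal y-axis using Ī + A·d² with d = x − 142.5:
  plate: d = 0 mm → contributes +115 745 625 mm⁴
  hole 1: d = -47.5 mm → contributes −2 379 031 mm⁴
  hole 2: d = 47.5 mm → contributes −2 379 031 mm⁴
Total I = 110 987 564 mm⁴.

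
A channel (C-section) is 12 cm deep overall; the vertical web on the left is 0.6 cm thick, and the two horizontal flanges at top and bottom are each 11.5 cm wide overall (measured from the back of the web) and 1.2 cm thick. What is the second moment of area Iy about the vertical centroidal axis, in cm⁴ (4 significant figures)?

Iy ≈ 445.9 cm⁴

Treat the section as a set of non-overlapping primitives; coordinates are from the bounding-box lower-left.
Web: 0.6 × 12, A = 7.2 cm², x = 0.3 cm, Ī = 0.216 cm⁴.
Top flange (beyond web): 10.9 × 1.2, A = 13.08 cm², x = 6.05 cm, Ī = 129.503 cm⁴.
Bottom flange (beyond web): 10.9 × 1.2, A = 13.08 cm², x = 6.05 cm, Ī = 129.503 cm⁴.
Centroid: x̄ = ΣA·x / ΣA = 4.80899 cm.
Transfer each piece to the vertical centroidal axis using Ī + A·d² with d = x − 4.80899:
  web: d = -4.50899 cm → contributes +146.599 cm⁴
  top flange (beyond web): d = 1.24101 cm → contributes +149.647 cm⁴
  bottom flange (beyond web): d = 1.24101 cm → contributes +149.647 cm⁴
Total I = 445.894 cm⁴.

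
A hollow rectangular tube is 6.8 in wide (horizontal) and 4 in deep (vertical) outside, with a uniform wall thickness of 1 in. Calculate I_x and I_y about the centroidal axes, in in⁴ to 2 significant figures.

Split into non-overlapping primitives; take the origin at the lower-left of the bounding box.
Outer rectangle: 6.8 × 4, A = 27.2 in², y = 2 in, Ī = 36.27 in⁴.
Inner void (subtracted): 4.8 × 2, A = 9.6 in², y = 2 in, Ī = 3.2 in⁴.
By symmetry the centroid is at mid-height, ȳ = 2 in.
All pieces are centred on the centroidal x-axis, so I = ΣĪ (holes subtracted) = 33.07 in⁴.
Repeating about the centroidal y-axis gives I_y = 86.38 in⁴.

I_x ≈ 33 in⁴, I_y ≈ 86 in⁴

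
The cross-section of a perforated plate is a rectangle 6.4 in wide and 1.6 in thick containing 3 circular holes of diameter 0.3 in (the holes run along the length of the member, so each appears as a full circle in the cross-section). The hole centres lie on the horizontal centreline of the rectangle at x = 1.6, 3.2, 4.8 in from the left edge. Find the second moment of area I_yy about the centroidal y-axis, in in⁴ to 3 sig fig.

I_yy ≈ 34.6 in⁴

Break the section into simple shapes (no overlaps), measuring from the bottom-left corner of the bounding box.
Plate: 6.4 × 1.6, A = 10.24 in², x = 3.2 in, Ī = 34.953 in⁴.
Hole 1 (subtracted): ⌀0.3, A = 0.070686 in², x = 1.6 in, Ī = 0.00039761 in⁴.
Hole 2 (subtracted): ⌀0.3, A = 0.070686 in², x = 3.2 in, Ī = 0.00039761 in⁴.
Hole 3 (subtracted): ⌀0.3, A = 0.070686 in², x = 4.8 in, Ī = 0.00039761 in⁴.
By symmetry the centroid is at mid-width, x̄ = 3.2 in.
Transfer each piece to the centroidal y-axis using Ī + A·d² with d = x − 3.2:
  plate: d = 0 in → contributes +34.953 in⁴
  hole 1: d = -1.6 in → contributes −0.18135 in⁴
  hole 2: d = 0 in → contributes −0.00039761 in⁴
  hole 3: d = 1.6 in → contributes −0.18135 in⁴
Total I = 34.589 in⁴.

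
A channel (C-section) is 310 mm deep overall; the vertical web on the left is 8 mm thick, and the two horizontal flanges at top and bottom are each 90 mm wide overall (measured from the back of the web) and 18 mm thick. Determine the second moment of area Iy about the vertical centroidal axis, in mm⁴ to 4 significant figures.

Treat the section as a set of non-overlapping primitives; coordinates are from the bounding-box lower-left.
Web: 8 × 310, A = 2 480 mm², x = 4 mm, Ī = 13226.7 mm⁴.
Top flange (beyond web): 82 × 18, A = 1 476 mm², x = 49 mm, Ī = 827 052 mm⁴.
Bottom flange (beyond web): 82 × 18, A = 1 476 mm², x = 49 mm, Ī = 827 052 mm⁴.
Centroid: x̄ = ΣA·x / ΣA = 28.4551 mm.
Transfer each piece to the vertical centroidal axis using Ī + A·d² with d = x − 28.4551:
  web: d = -24.4551 mm → contributes +1 496 393 mm⁴
  top flange (beyond web): d = 20.5449 mm → contributes +1 450 062 mm⁴
  bottom flange (beyond web): d = 20.5449 mm → contributes +1 450 062 mm⁴
Total I = 4 396 518 mm⁴.

Iy ≈ 4.397 × 10⁶ mm⁴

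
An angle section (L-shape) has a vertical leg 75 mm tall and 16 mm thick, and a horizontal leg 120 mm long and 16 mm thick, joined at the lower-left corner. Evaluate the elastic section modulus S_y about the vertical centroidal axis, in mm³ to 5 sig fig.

S_y ≈ 5.2312 × 10⁴ mm³

Break the section into simple shapes (no overlaps), measuring from the bottom-left corner of the bounding box.
Vertical leg: 16 × 75, A = 1 200 mm², x = 8 mm, Ī = 25 600 mm⁴.
Horizontal leg (remainder): 104 × 16, A = 1 664 mm², x = 68 mm, Ī = 1 499 819 mm⁴.
Centroid: x̄ = ΣA·x / ΣA = 42.86034 mm.
Transfer each piece to the vertical centroidal axis using Ī + A·d² with d = x − 42.86034:
  vertical leg: d = -34.86034 mm → contributes +1 483 892 mm⁴
  horizontal leg (remainder): d = 25.13966 mm → contributes +2 551 471 mm⁴
Total I = 4 035 363 mm⁴.
Extreme fibre distance c = 77.13966 mm; S = I/c = 52312.42 mm³.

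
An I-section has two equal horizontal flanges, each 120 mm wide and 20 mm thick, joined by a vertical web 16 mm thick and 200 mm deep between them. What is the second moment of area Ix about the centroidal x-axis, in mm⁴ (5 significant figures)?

Ix ≈ 6.8907 × 10⁷ mm⁴

Break the section into simple shapes (no overlaps), measuring from the bottom-left corner of the bounding box.
Bottom flange: 120 × 20, A = 2 400 mm², y = 10 mm, Ī = 80 000 mm⁴.
Web: 16 × 200, A = 3 200 mm², y = 120 mm, Ī = 10 666 667 mm⁴.
Top flange: 120 × 20, A = 2 400 mm², y = 230 mm, Ī = 80 000 mm⁴.
By symmetry the centroid is at mid-height, ȳ = 120 mm.
Transfer each piece to the centroidal x-axis using Ī + A·d² with d = y − 120:
  bottom flange: d = -110 mm → contributes +29 120 000 mm⁴
  web: d = 0 mm → contributes +10 666 667 mm⁴
  top flange: d = 110 mm → contributes +29 120 000 mm⁴
Total I = 68 906 667 mm⁴.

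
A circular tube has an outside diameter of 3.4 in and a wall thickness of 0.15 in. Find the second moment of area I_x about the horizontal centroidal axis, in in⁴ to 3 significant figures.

I_x ≈ 2.03 in⁴

Split into non-overlapping primitives; take the origin at the lower-left of the bounding box.
Outer circle: ⌀3.4, A = 9.0792 in², y = 1.7 in, Ī = 6.5597 in⁴.
Bore (subtracted): ⌀3.1, A = 7.5477 in², y = 1.7 in, Ī = 4.5333 in⁴.
By symmetry the centroid is at mid-height, ȳ = 1.7 in.
All pieces are centred on the horizontal centroidal axis, so I = ΣĪ (holes subtracted) = 2.0264 in⁴.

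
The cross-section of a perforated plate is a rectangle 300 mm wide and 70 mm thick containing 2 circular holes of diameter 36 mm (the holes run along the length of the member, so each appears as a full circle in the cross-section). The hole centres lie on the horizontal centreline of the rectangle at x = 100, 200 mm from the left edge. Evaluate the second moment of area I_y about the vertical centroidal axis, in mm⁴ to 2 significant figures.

Treat the section as a set of non-overlapping primitives; coordinates are from the bounding-box lower-left.
Plate: 300 × 70, A = 21 000 mm², x = 150 mm, Ī = 157 500 000 mm⁴.
Hole 1 (subtracted): ⌀36, A = 1 018 mm², x = 100 mm, Ī = 82 448 mm⁴.
Hole 2 (subtracted): ⌀36, A = 1 018 mm², x = 200 mm, Ī = 82 448 mm⁴.
By symmetry the centroid is at mid-width, x̄ = 150 mm.
Transfer each piece to the vertical centroidal axis using Ī + A·d² with d = x − 150:
  plate: d = 0 mm → contributes +157 500 000 mm⁴
  hole 1: d = -50 mm → contributes −2 627 138 mm⁴
  hole 2: d = 50 mm → contributes −2 627 138 mm⁴
Total I = 152 245 724 mm⁴.

I_y ≈ 1.5 × 10⁸ mm⁴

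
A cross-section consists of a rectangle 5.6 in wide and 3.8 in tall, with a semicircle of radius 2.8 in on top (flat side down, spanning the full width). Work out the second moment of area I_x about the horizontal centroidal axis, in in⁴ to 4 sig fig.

Break the section into simple shapes (no overlaps), measuring from the bottom-left corner of the bounding box.
Rectangular body: 5.6 × 3.8, A = 21.28 in², y = 1.9 in, Ī = 25.6069 in⁴.
Semicircular cap: semicircle r = 2.8, A = 12.315 in², y = 4.98836 in, Ī = 6.74628 in⁴.
Centroid: ȳ = ΣA·y / ΣA = 3.03211 in.
Transfer each piece to the horizontal centroidal axis using Ī + A·d² with d = y − 3.03211:
  rectangular body: d = -1.13211 in → contributes +52.8809 in⁴
  semicircular cap: d = 1.95625 in → contributes +53.8748 in⁴
Total I = 106.756 in⁴.

I_x ≈ 106.8 in⁴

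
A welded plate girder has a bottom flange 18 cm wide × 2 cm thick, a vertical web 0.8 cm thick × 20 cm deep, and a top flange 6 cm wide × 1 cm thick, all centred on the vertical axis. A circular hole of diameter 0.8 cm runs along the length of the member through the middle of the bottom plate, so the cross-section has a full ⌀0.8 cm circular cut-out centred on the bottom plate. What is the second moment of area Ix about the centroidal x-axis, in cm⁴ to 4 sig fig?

Decompose the section into non-overlapping parts with the origin at the bottom-left of its bounding rectangle.
Bottom plate: 18 × 2, A = 36 cm², y = 1 cm, Ī = 12 cm⁴.
Web plate: 0.8 × 20, A = 16 cm², y = 12 cm, Ī = 533.333 cm⁴.
Top plate: 6 × 1, A = 6 cm², y = 22.5 cm, Ī = 0.5 cm⁴.
Hole (subtracted): ⌀0.8, A = 0.502655 cm², y = 1 cm, Ī = 0.0201062 cm⁴.
Centroid: ȳ = ΣA·y / ΣA = 6.30459 cm.
Transfer each piece to the centroidal x-axis using Ī + A·d² with d = y − 6.30459:
  bottom plate: d = -5.30459 cm → contributes +1024.99 cm⁴
  web plate: d = 5.69541 cm → contributes +1052.34 cm⁴
  top plate: d = 16.1954 cm → contributes +1574.25 cm⁴
  hole: d = -5.30459 cm → contributes −14.1642 cm⁴
Total I = 3637.41 cm⁴.

Ix ≈ 3637 cm⁴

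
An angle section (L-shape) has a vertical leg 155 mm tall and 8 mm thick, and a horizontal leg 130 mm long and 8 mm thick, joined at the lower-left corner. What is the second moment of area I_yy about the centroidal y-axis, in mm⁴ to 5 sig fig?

Treat the section as a set of non-overlapping primitives; coordinates are from the bounding-box lower-left.
Vertical leg: 8 × 155, A = 1 240 mm², x = 4 mm, Ī = 6613.333 mm⁴.
Horizontal leg (remainder): 122 × 8, A = 976 mm², x = 69 mm, Ī = 1 210 565 mm⁴.
Centroid: x̄ = ΣA·x / ΣA = 32.62816 mm.
Transfer each piece to the centroidal y-axis using Ī + A·d² with d = x − 32.62816:
  vertical leg: d = -28.62816 mm → contributes +1 022 882 mm⁴
  horizontal leg (remainder): d = 36.37184 mm → contributes +2 501 726 mm⁴
Total I = 3 524 608 mm⁴.

I_yy ≈ 3.5246 × 10⁶ mm⁴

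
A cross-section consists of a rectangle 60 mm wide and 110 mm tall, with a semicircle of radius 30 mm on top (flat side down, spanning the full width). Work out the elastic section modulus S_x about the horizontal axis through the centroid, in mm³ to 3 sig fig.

S_x ≈ 1.65 × 10⁵ mm³

Decompose the section into non-overlapping parts with the origin at the bottom-left of its bounding rectangle.
Rectangular body: 60 × 110, A = 6 600 mm², y = 55 mm, Ī = 6 655 000 mm⁴.
Semicircular cap: semicircle r = 30, A = 1413.7 mm², y = 122.73 mm, Ī = 88 903 mm⁴.
Centroid: ȳ = ΣA·y / ΣA = 66.949 mm.
Transfer each piece to the horizontal axis through the centroid using Ī + A·d² with d = y − 66.949:
  rectangular body: d = -11.949 mm → contributes +7 597 310 mm⁴
  semicircular cap: d = 55.784 mm → contributes +4 488 118 mm⁴
Total I = 12 085 427 mm⁴.
Extreme fibre distance c = 73.051 mm; S = I/c = 165 438 mm³.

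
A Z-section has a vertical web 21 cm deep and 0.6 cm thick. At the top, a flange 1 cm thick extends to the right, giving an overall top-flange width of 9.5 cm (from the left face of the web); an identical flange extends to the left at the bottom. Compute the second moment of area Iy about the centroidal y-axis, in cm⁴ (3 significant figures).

Split into non-overlapping primitives; take the origin at the lower-left of the bounding box.
Web: 0.6 × 21, A = 12.6 cm², x = 9.2 cm, Ī = 0.378 cm⁴.
Top flange (beyond web): 8.9 × 1, A = 8.9 cm², x = 13.95 cm, Ī = 58.747 cm⁴.
Bottom flange (beyond web): 8.9 × 1, A = 8.9 cm², x = 4.45 cm, Ī = 58.747 cm⁴.
Centroid: x̄ = ΣA·x / ΣA = 9.2 cm.
Transfer each piece to the centroidal y-axis using Ī + A·d² with d = x − 9.2:
  web: d = 0 cm → contributes +0.378 cm⁴
  top flange (beyond web): d = 4.75 cm → contributes +259.55 cm⁴
  bottom flange (beyond web): d = -4.75 cm → contributes +259.55 cm⁴
Total I = 519.49 cm⁴.

Iy ≈ 519 cm⁴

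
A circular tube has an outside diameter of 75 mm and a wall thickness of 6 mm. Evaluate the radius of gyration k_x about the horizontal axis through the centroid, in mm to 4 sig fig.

k_x ≈ 24.49 mm

Split into non-overlapping primitives; take the origin at the lower-left of the bounding box.
Outer circle: ⌀75, A = 4417.86 mm², y = 37.5 mm, Ī = 1 553 156 mm⁴.
Bore (subtracted): ⌀63, A = 3117.25 mm², y = 37.5 mm, Ī = 773 272 mm⁴.
By symmetry the centroid is at mid-height, ȳ = 37.5 mm.
All pieces are centred on the horizontal axis through the centroid, so I = ΣĪ (holes subtracted) = 779 884 mm⁴.
Radius of gyration: k = √(I/A) = √(779 884 / 1300.62) = 24.4872 mm.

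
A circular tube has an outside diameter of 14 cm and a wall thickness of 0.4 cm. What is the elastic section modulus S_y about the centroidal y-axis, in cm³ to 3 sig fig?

S_y ≈ 56.5 cm³

Split into non-overlapping primitives; take the origin at the lower-left of the bounding box.
Outer circle: ⌀14, A = 153.94 cm², x = 7 cm, Ī = 1885.7 cm⁴.
Bore (subtracted): ⌀13.2, A = 136.85 cm², x = 7 cm, Ī = 1490.3 cm⁴.
By symmetry the centroid is at mid-width, x̄ = 7 cm.
All pieces are centred on the centroidal y-axis, so I = ΣĪ (holes subtracted) = 395.47 cm⁴.
Extreme fibre distance c = 7 cm; S = I/c = 56.496 cm³.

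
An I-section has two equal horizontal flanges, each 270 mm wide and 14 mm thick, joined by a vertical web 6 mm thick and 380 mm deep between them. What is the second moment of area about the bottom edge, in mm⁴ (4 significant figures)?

I_base ≈ 7.305 × 10⁸ mm⁴

Decompose the section into non-overlapping parts with the origin at the bottom-left of its bounding rectangle.
Bottom flange: 270 × 14, A = 3 780 mm², y = 7 mm, Ī = 61 740 mm⁴.
Web: 6 × 380, A = 2 280 mm², y = 204 mm, Ī = 27 436 000 mm⁴.
Top flange: 270 × 14, A = 3 780 mm², y = 401 mm, Ī = 61 740 mm⁴.
Transfer each piece to the bottom edge using Ī + A·d² with d = y − 0:
  bottom flange: d = 7 mm → contributes +246 960 mm⁴
  web: d = 204 mm → contributes +122 320 480 mm⁴
  top flange: d = 401 mm → contributes +607 889 520 mm⁴
Total I = 730 456 960 mm⁴.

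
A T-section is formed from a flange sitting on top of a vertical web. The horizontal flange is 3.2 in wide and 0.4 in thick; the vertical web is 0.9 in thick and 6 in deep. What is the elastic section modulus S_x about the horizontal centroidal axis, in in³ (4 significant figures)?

Treat the section as a set of non-overlapping primitives; coordinates are from the bounding-box lower-left.
Flange: 3.2 × 0.4, A = 1.28 in², y = 6.2 in, Ī = 0.0170667 in⁴.
Web: 0.9 × 6, A = 5.4 in², y = 3 in, Ī = 16.2 in⁴.
Centroid: ȳ = ΣA·y / ΣA = 3.61317 in.
Transfer each piece to the horizontal centroidal axis using Ī + A·d² with d = y − 3.61317:
  flange: d = 2.58683 in → contributes +8.5824 in⁴
  web: d = -0.613174 in → contributes +18.2303 in⁴
Total I = 26.8127 in⁴.
Extreme fibre distance c = 3.61317 in; S = I/c = 7.42082 in³.

S_x ≈ 7.421 in³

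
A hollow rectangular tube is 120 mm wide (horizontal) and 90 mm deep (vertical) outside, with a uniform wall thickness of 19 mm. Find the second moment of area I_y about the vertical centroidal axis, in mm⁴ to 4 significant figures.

I_y ≈ 1.057 × 10⁷ mm⁴

Treat the section as a set of non-overlapping primitives; coordinates are from the bounding-box lower-left.
Outer rectangle: 120 × 90, A = 10 800 mm², x = 60 mm, Ī = 12 960 000 mm⁴.
Inner void (subtracted): 82 × 52, A = 4 264 mm², x = 60 mm, Ī = 2 389 261 mm⁴.
By symmetry the centroid is at mid-width, x̄ = 60 mm.
All pieces are centred on the vertical centroidal axis, so I = ΣĪ (holes subtracted) = 10 570 739 mm⁴.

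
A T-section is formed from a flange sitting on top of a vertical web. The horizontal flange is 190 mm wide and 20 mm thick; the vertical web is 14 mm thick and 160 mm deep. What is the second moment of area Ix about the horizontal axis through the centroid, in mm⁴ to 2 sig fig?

Ix ≈ 1.6 × 10⁷ mm⁴

Decompose the section into non-overlapping parts with the origin at the bottom-left of its bounding rectangle.
Flange: 190 × 20, A = 3 800 mm², y = 170 mm, Ī = 126 667 mm⁴.
Web: 14 × 160, A = 2 240 mm², y = 80 mm, Ī = 4 778 667 mm⁴.
Centroid: ȳ = ΣA·y / ΣA = 136.6 mm.
Transfer each piece to the horizontal axis through the centroid using Ī + A·d² with d = y − 136.6:
  flange: d = 33.38 mm → contributes +4 360 081 mm⁴
  web: d = -56.62 mm → contributes +11 960 352 mm⁴
Total I = 16 320 433 mm⁴.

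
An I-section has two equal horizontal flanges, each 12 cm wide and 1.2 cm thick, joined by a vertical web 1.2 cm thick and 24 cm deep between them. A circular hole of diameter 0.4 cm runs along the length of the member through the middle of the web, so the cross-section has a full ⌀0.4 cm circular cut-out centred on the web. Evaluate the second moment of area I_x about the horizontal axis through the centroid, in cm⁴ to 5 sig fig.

I_x ≈ 5958.1 cm⁴

Treat the section as a set of non-overlapping primitives; coordinates are from the bounding-box lower-left.
Bottom flange: 12 × 1.2, A = 14.4 cm², y = 0.6 cm, Ī = 1.728 cm⁴.
Web: 1.2 × 24, A = 28.8 cm², y = 13.2 cm, Ī = 1382.4 cm⁴.
Top flange: 12 × 1.2, A = 14.4 cm², y = 25.8 cm, Ī = 1.728 cm⁴.
Hole (subtracted): ⌀0.4, A = 0.1256637 cm², y = 13.2 cm, Ī = 0.001256637 cm⁴.
By symmetry the centroid is at mid-height, ȳ = 13.2 cm.
Transfer each piece to the horizontal axis through the centroid using Ī + A·d² with d = y − 13.2:
  bottom flange: d = -12.6 cm → contributes +2287.872 cm⁴
  web: d = 0 cm → contributes +1382.4 cm⁴
  top flange: d = 12.6 cm → contributes +2287.872 cm⁴
  hole: d = 0 cm → contributes −0.001256637 cm⁴
Total I = 5958.143 cm⁴.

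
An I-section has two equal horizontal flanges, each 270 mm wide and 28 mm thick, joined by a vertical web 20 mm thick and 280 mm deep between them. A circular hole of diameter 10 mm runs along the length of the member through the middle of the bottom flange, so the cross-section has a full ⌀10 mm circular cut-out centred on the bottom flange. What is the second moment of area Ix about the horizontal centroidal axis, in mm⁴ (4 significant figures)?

Decompose the section into non-overlapping parts with the origin at the bottom-left of its bounding rectangle.
Bottom flange: 270 × 28, A = 7 560 mm², y = 14 mm, Ī = 493 920 mm⁴.
Web: 20 × 280, A = 5 600 mm², y = 168 mm, Ī = 36 586 667 mm⁴.
Top flange: 270 × 28, A = 7 560 mm², y = 322 mm, Ī = 493 920 mm⁴.
Hole (subtracted): ⌀10, A = 78.5398 mm², y = 14 mm, Ī = 490.874 mm⁴.
Centroid: ȳ = ΣA·y / ΣA = 168.586 mm.
Transfer each piece to the horizontal centroidal axis using Ī + A·d² with d = y − 168.586:
  bottom flange: d = -154.586 mm → contributes +181 153 879 mm⁴
  web: d = -0.585963 mm → contributes +36 588 589 mm⁴
  top flange: d = 153.414 mm → contributes +178 425 073 mm⁴
  hole: d = -154.586 mm → contributes −1 877 343 mm⁴
Total I = 394 290 198 mm⁴.

Ix ≈ 3.943 × 10⁸ mm⁴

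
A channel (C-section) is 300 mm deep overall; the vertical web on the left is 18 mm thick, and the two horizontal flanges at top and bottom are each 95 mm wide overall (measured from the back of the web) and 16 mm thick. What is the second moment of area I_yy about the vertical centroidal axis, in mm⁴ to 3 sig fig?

Decompose the section into non-overlapping parts with the origin at the bottom-left of its bounding rectangle.
Web: 18 × 300, A = 5 400 mm², x = 9 mm, Ī = 145 800 mm⁴.
Top flange (beyond web): 77 × 16, A = 1 232 mm², x = 56.5 mm, Ī = 608 711 mm⁴.
Bottom flange (beyond web): 77 × 16, A = 1 232 mm², x = 56.5 mm, Ī = 608 711 mm⁴.
Centroid: x̄ = ΣA·x / ΣA = 23.883 mm.
Transfer each piece to the vertical centroidal axis using Ī + A·d² with d = x − 23.883:
  web: d = -14.883 mm → contributes +1 341 922 mm⁴
  top flange (beyond web): d = 32.617 mm → contributes +1 919 396 mm⁴
  bottom flange (beyond web): d = 32.617 mm → contributes +1 919 396 mm⁴
Total I = 5 180 714 mm⁴.

I_yy ≈ 5.18 × 10⁶ mm⁴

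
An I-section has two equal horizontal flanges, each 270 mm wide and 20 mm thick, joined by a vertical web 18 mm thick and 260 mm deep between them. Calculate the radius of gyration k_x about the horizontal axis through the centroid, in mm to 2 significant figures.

Treat the section as a set of non-overlapping primitives; coordinates are from the bounding-box lower-left.
Bottom flange: 270 × 20, A = 5 400 mm², y = 10 mm, Ī = 180 000 mm⁴.
Web: 18 × 260, A = 4 680 mm², y = 150 mm, Ī = 26 364 000 mm⁴.
Top flange: 270 × 20, A = 5 400 mm², y = 290 mm, Ī = 180 000 mm⁴.
By symmetry the centroid is at mid-height, ȳ = 150 mm.
Transfer each piece to the horizontal axis through the centroid using Ī + A·d² with d = y − 150:
  bottom flange: d = -140 mm → contributes +106 020 000 mm⁴
  web: d = 0 mm → contributes +26 364 000 mm⁴
  top flange: d = 140 mm → contributes +106 020 000 mm⁴
Total I = 238 404 000 mm⁴.
Radius of gyration: k = √(I/A) = √(238 404 000 / 15 480) = 124.1 mm.

k_x ≈ 120 mm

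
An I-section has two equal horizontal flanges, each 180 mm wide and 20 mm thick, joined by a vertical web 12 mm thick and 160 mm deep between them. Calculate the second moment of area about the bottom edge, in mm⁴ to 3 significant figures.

Split into non-overlapping primitives; take the origin at the lower-left of the bounding box.
Bottom flange: 180 × 20, A = 3 600 mm², y = 10 mm, Ī = 120 000 mm⁴.
Web: 12 × 160, A = 1 920 mm², y = 100 mm, Ī = 4 096 000 mm⁴.
Top flange: 180 × 20, A = 3 600 mm², y = 190 mm, Ī = 120 000 mm⁴.
Transfer each piece to a horizontal axis along the bottom face using Ī + A·d² with d = y − 0:
  bottom flange: d = 10 mm → contributes +480 000 mm⁴
  web: d = 100 mm → contributes +23 296 000 mm⁴
  top flange: d = 190 mm → contributes +130 080 000 mm⁴
Total I = 153 856 000 mm⁴.

I_base ≈ 1.54 × 10⁸ mm⁴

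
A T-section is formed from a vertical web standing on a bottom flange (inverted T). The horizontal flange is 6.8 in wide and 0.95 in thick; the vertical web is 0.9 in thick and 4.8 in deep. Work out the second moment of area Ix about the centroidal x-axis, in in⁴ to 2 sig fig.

Decompose the section into non-overlapping parts with the origin at the bottom-left of its bounding rectangle.
Flange: 6.8 × 0.95, A = 6.46 in², y = 0.475 in, Ī = 0.4858 in⁴.
Web: 0.9 × 4.8, A = 4.32 in², y = 3.35 in, Ī = 8.294 in⁴.
Centroid: ȳ = ΣA·y / ΣA = 1.627 in.
Transfer each piece to the centroidal x-axis using Ī + A·d² with d = y − 1.627:
  flange: d = -1.152 in → contributes +9.061 in⁴
  web: d = 1.723 in → contributes +21.12 in⁴
Total I = 30.18 in⁴.

Ix ≈ 30 in⁴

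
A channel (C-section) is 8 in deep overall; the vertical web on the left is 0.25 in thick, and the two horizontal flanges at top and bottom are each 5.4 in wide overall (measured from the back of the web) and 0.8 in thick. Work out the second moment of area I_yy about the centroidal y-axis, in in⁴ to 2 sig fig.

I_yy ≈ 30 in⁴

Break the section into simple shapes (no overlaps), measuring from the bottom-left corner of the bounding box.
Web: 0.25 × 8, A = 2 in², x = 0.125 in, Ī = 0.01042 in⁴.
Top flange (beyond web): 5.15 × 0.8, A = 4.12 in², x = 2.825 in, Ī = 9.106 in⁴.
Bottom flange (beyond web): 5.15 × 0.8, A = 4.12 in², x = 2.825 in, Ī = 9.106 in⁴.
Centroid: x̄ = ΣA·x / ΣA = 2.298 in.
Transfer each piece to the centroidal y-axis using Ī + A·d² with d = x − 2.298:
  web: d = -2.173 in → contributes +9.451 in⁴
  top flange (beyond web): d = 0.5273 in → contributes +10.25 in⁴
  bottom flange (beyond web): d = 0.5273 in → contributes +10.25 in⁴
Total I = 29.95 in⁴.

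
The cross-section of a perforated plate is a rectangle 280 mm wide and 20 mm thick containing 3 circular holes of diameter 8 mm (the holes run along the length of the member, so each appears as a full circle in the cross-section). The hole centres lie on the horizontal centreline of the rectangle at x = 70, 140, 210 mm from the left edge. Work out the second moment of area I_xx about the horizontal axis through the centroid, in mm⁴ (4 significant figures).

I_xx ≈ 1.861 × 10⁵ mm⁴

Split into non-overlapping primitives; take the origin at the lower-left of the bounding box.
Plate: 280 × 20, A = 5 600 mm², y = 10 mm, Ī = 186 667 mm⁴.
Hole 1 (subtracted): ⌀8, A = 50.2655 mm², y = 10 mm, Ī = 201.062 mm⁴.
Hole 2 (subtracted): ⌀8, A = 50.2655 mm², y = 10 mm, Ī = 201.062 mm⁴.
Hole 3 (subtracted): ⌀8, A = 50.2655 mm², y = 10 mm, Ī = 201.062 mm⁴.
By symmetry the centroid is at mid-height, ȳ = 10 mm.
All pieces are centred on the horizontal axis through the centroid, so I = ΣĪ (holes subtracted) = 186 063 mm⁴.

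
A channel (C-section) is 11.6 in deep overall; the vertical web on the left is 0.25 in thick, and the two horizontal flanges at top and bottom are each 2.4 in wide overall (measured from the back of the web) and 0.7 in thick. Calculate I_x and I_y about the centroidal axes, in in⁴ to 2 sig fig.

Decompose the section into non-overlapping parts with the origin at the bottom-left of its bounding rectangle.
Web: 0.25 × 11.6, A = 2.9 in², y = 5.8 in, Ī = 32.52 in⁴.
Top flange (beyond web): 2.15 × 0.7, A = 1.505 in², y = 11.25 in, Ī = 0.06145 in⁴.
Bottom flange (beyond web): 2.15 × 0.7, A = 1.505 in², y = 0.35 in, Ī = 0.06145 in⁴.
By symmetry the centroid is at mid-height, ȳ = 5.8 in.
Transfer each piece to the centroidal x-axis using Ī + A·d² with d = y − 5.8:
  web: d = 0 in → contributes +32.52 in⁴
  top flange (beyond web): d = 5.45 in → contributes +44.76 in⁴
  bottom flange (beyond web): d = -5.45 in → contributes +44.76 in⁴
Total I = 122 in⁴.
For the y-axis: x̄ = 0.7362 in.
Repeating about the centroidal y-axis gives I_y = 3.301 in⁴.

I_x ≈ 120 in⁴, I_y ≈ 3.3 in⁴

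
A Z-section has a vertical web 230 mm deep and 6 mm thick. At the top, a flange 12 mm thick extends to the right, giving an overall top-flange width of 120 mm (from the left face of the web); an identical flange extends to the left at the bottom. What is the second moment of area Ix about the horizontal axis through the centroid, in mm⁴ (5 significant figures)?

Treat the section as a set of non-overlapping primitives; coordinates are from the bounding-box lower-left.
Web: 6 × 230, A = 1 380 mm², y = 115 mm, Ī = 6 083 500 mm⁴.
Top flange (beyond web): 114 × 12, A = 1 368 mm², y = 224 mm, Ī = 16 416 mm⁴.
Bottom flange (beyond web): 114 × 12, A = 1 368 mm², y = 6 mm, Ī = 16 416 mm⁴.
Centroid: ȳ = ΣA·y / ΣA = 115 mm.
Transfer each piece to the horizontal axis through the centroid using Ī + A·d² with d = y − 115:
  web: d = 0 mm → contributes +6 083 500 mm⁴
  top flange (beyond web): d = 109 mm → contributes +16 269 624 mm⁴
  bottom flange (beyond web): d = -109 mm → contributes +16 269 624 mm⁴
Total I = 38 622 748 mm⁴.

Ix ≈ 3.8623 × 10⁷ mm⁴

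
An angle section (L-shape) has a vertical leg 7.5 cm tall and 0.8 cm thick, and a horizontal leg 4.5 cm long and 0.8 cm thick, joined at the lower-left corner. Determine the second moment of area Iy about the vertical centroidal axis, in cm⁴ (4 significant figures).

Iy ≈ 13.73 cm⁴

Treat the section as a set of non-overlapping primitives; coordinates are from the bounding-box lower-left.
Vertical leg: 0.8 × 7.5, A = 6 cm², x = 0.4 cm, Ī = 0.32 cm⁴.
Horizontal leg (remainder): 3.7 × 0.8, A = 2.96 cm², x = 2.65 cm, Ī = 3.37687 cm⁴.
Centroid: x̄ = ΣA·x / ΣA = 1.1433 cm.
Transfer each piece to the vertical centroidal axis using Ī + A·d² with d = x − 1.1433:
  vertical leg: d = -0.743304 cm → contributes +3.635 cm⁴
  horizontal leg (remainder): d = 1.5067 cm → contributes +10.0965 cm⁴
Total I = 13.7315 cm⁴.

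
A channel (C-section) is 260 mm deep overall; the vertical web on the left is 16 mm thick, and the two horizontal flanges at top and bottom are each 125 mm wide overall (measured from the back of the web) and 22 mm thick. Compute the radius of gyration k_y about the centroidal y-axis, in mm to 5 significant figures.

k_y ≈ 38.881 mm

Decompose the section into non-overlapping parts with the origin at the bottom-left of its bounding rectangle.
Web: 16 × 260, A = 4 160 mm², x = 8 mm, Ī = 88746.67 mm⁴.
Top flange (beyond web): 109 × 22, A = 2 398 mm², x = 70.5 mm, Ī = 2 374 220 mm⁴.
Bottom flange (beyond web): 109 × 22, A = 2 398 mm², x = 70.5 mm, Ī = 2 374 220 mm⁴.
Centroid: x̄ = ΣA·x / ΣA = 41.46918 mm.
Transfer each piece to the centroidal y-axis using Ī + A·d² with d = x − 41.46918:
  web: d = -33.46918 mm → contributes +4 748 721 mm⁴
  top flange (beyond web): d = 29.03082 mm → contributes +4 395 226 mm⁴
  bottom flange (beyond web): d = 29.03082 mm → contributes +4 395 226 mm⁴
Total I = 13 539 174 mm⁴.
Radius of gyration: k = √(I/A) = √(13 539 174 / 8 956) = 38.88114 mm.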